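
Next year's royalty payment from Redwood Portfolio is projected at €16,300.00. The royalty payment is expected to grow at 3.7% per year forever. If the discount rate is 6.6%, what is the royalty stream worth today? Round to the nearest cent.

Growing perpetuity: P = D₁ / (r − g) = €16,300.0000 / (0.066 − 0.037) = €562,068.97

€562068.97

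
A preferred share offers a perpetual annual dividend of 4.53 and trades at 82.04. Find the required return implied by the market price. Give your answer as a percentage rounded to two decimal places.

5.52%

P = C/r ⇒ r = C/P = 4.53/82.04 = 0.055217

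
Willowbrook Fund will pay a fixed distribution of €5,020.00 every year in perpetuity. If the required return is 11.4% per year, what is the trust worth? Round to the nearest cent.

€44035.09

Level perpetuity: PV = C / r = €5,020.00 / 0.114 = €44,035.09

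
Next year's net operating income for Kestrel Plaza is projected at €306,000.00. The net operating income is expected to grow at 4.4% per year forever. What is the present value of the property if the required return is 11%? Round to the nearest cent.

€4636363.64

Growing perpetuity: P = D₁ / (r − g) = €306,000.0000 / (0.11 − 0.044) = €4,636,363.64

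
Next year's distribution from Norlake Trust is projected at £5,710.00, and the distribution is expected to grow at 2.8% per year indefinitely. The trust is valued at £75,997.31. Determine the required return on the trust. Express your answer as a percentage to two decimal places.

P = D₁/(r − g) ⇒ r = D₁/P + g = £5,710.0000/£75,997.31 + 0.028 = 0.075134 + 0.028 = 0.103134

10.31%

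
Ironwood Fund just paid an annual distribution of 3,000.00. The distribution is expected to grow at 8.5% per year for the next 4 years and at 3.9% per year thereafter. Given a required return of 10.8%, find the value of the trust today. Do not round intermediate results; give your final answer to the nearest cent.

D_1 = 3255.00000
D_2 = 3531.67500
D_3 = 3831.86737
D_4 = 4157.57610
Terminal value at year 4: TV = D_4×(1+g_2)/(r−g_2) = 4319.72157/0.069 = 62604.66043
P_0 = D_1/(1+r)^1 + D_2/(1+r)^2 + D_3/(1+r)^3 + D_4/(1+r)^4 + TV/(1+r)^4
    = 2937.72563 + 2876.74396 + 2817.02816 + 2758.55194 + 41538.19518 = 52928.24488

52928.24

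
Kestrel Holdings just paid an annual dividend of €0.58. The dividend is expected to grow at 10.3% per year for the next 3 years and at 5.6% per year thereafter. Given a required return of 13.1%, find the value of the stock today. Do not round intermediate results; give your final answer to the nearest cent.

D_1 = 0.63974
D_2 = 0.70563
D_3 = 0.77831
Terminal value at year 3: TV = D_3×(1+g_2)/(r−g_2) = 0.82190/0.075 = 10.95865
P_0 = D_1/(1+r)^1 + D_2/(1+r)^2 + D_3/(1+r)^3 + TV/(1+r)^3
    = 0.56564 + 0.55164 + 0.53798 + 7.57477 = 9.23003

€9.23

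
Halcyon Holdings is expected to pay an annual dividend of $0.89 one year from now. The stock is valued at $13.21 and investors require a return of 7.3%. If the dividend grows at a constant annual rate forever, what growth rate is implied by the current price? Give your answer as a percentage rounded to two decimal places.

0.56%

P = D₁/(r−g) ⇒ g = r − D₁/P = 0.073 − $0.89/$13.21 = 0.005627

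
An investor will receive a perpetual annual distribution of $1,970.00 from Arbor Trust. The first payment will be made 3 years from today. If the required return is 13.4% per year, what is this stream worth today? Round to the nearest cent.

$11432.34

Value at end of year 2: C / r = $1,970.00 / 0.134 = $14,701.4925
Discount to today: PV = $14,701.4925 / (1 + 0.134)^2 = $14,701.4925 / 1.285956 = $11,432.34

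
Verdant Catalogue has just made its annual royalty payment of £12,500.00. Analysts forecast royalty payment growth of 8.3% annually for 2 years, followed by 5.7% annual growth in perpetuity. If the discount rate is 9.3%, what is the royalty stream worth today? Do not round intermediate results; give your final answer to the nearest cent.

D_1 = 13537.50000
D_2 = 14661.11250
Terminal value at year 2: TV = D_2×(1+g_2)/(r−g_2) = 15496.79591/0.036 = 430466.55312
P_0 = D_1/(1+r)^1 + D_2/(1+r)^2 + TV/(1+r)^2
    = 12385.63586 + 12272.31806 + 360328.89420 = 384986.84812

£384986.85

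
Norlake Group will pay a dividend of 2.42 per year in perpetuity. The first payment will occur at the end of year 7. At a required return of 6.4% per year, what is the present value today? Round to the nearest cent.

Value at end of year 6: C / r = 2.42 / 0.064 = 37.8125
Discount to today: PV = 37.8125 / (1 + 0.064)^6 = 37.8125 / 1.450941 = 26.06

26.06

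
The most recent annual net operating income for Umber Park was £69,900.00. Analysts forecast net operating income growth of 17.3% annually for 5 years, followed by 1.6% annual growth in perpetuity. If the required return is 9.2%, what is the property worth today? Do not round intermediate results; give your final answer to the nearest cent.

£1771798.89

D_1 = 81992.70000
D_2 = 96177.43710
D_3 = 112816.13372
D_4 = 132333.32485
D_5 = 155226.99005
Terminal value at year 5: TV = D_5×(1+g_2)/(r−g_2) = 157710.62189/0.076 = 2075139.76173
P_0 = D_1/(1+r)^1 + D_2/(1+r)^2 + D_3/(1+r)^3 + D_4/(1+r)^4 + D_5/(1+r)^5 + TV/(1+r)^5
    = 75084.89011 + 80654.37372 + 86636.97836 + 93063.34763 + 99966.39815 + 1336392.90153 = 1771798.88950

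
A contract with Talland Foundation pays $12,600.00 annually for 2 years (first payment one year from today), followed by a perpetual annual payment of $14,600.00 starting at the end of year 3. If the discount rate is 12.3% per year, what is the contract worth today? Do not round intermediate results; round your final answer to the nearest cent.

PV of 2-year annuity: $12,600.00 × [1 − (1+0.123)^−2] / 0.123 = 21210.99428
Perpetuity value at year 2: $14,600.00 / 0.123 = 118699.18699
PV of perpetuity: 118699.18699 / (1+0.123)^2 = 94121.36823
Total PV = 21210.99428 + 94121.36823 = 115332.36250

$115332.36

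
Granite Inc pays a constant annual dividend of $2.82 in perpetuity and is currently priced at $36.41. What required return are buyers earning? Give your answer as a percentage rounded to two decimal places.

7.75%

P = C/r ⇒ r = C/P = $2.82/$36.41 = 0.077451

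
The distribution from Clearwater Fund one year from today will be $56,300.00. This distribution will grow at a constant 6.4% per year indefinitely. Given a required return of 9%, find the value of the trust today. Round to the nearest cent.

Growing perpetuity: P = D₁ / (r − g) = $56,300.0000 / (0.09 − 0.064) = $2,165,384.62

$2165384.62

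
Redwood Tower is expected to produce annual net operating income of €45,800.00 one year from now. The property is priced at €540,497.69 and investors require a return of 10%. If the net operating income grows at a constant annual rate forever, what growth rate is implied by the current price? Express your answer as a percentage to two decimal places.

1.53%

P = D₁/(r−g) ⇒ g = r − D₁/P = 0.1 − €45,800.00/€540,497.69 = 0.015263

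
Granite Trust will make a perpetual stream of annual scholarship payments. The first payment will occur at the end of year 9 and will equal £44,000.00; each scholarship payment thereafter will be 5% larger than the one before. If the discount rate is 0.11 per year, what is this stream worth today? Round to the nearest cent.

£318212.76

Value at end of year 8: C₁ / (r − g) = £44,000.00 / (0.11 − 0.05) = £733,333.3333
Discount to today: PV = £733,333.3333 / (1 + 0.11)^8 = £733,333.3333 / 2.304538 = £318,212.76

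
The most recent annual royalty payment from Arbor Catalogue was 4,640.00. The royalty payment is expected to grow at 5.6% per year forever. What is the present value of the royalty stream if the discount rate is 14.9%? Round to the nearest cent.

52686.45

D₁ = D₀ × (1 + g) = 4,640.00 × 1.056 = 4,899.8400
Growing perpetuity: P = D₁ / (r − g) = 4,899.8400 / (0.149 − 0.056) = 52,686.45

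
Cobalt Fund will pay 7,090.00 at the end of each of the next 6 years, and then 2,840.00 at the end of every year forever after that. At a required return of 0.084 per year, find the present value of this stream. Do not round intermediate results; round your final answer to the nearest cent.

53220.61

PV of 6-year annuity: 7,090.00 × [1 − (1+0.084)^−6] / 0.084 = 32382.25747
Perpetuity value at year 6: 2,840.00 / 0.084 = 33809.52381
PV of perpetuity: 33809.52381 / (1+0.084)^6 = 20838.35157
Total PV = 32382.25747 + 20838.35157 = 53220.60903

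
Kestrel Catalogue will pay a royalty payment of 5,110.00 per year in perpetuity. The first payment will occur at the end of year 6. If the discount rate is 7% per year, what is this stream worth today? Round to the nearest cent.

52047.99

Value at end of year 5: C / r = 5,110.00 / 0.07 = 73,000.0000
Discount to today: PV = 73,000.0000 / (1 + 0.07)^5 = 73,000.0000 / 1.402552 = 52,047.99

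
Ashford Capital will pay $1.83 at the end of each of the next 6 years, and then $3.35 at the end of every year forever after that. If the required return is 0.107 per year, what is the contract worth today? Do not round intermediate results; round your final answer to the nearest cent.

$24.82

PV of 6-year annuity: $1.83 × [1 − (1+0.107)^−6] / 0.107 = 7.80925
Perpetuity value at year 6: $3.35 / 0.107 = 31.30841
PV of perpetuity: 31.30841 / (1+0.107)^6 = 17.01278
Total PV = 7.80925 + 17.01278 = 24.82204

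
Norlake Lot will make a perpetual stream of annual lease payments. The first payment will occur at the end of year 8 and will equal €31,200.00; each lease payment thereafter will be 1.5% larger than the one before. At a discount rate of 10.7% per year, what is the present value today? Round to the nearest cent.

€166469.02

Value at end of year 7: C₁ / (r − g) = €31,200.00 / (0.107 − 0.015) = €339,130.4348
Discount to today: PV = €339,130.4348 / (1 + 0.107)^7 = €339,130.4348 / 2.037198 = €166,469.02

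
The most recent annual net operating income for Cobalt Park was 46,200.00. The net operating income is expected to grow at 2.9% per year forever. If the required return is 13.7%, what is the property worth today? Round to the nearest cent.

440183.33

D₁ = D₀ × (1 + g) = 46,200.00 × 1.029 = 47,539.8000
Growing perpetuity: P = D₁ / (r − g) = 47,539.8000 / (0.137 − 0.029) = 440,183.33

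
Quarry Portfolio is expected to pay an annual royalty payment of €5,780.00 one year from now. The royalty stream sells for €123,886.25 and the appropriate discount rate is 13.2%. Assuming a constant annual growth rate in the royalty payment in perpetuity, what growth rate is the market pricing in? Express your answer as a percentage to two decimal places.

8.53%

P = D₁/(r−g) ⇒ g = r − D₁/P = 0.132 − €5,780.00/€123,886.25 = 0.085344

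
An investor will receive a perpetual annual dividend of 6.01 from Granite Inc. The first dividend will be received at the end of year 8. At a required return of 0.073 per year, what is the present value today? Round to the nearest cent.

50.28

Value at end of year 7: C / r = 6.01 / 0.073 = 82.3288
Discount to today: PV = 82.3288 / (1 + 0.073)^7 = 82.3288 / 1.637563 = 50.28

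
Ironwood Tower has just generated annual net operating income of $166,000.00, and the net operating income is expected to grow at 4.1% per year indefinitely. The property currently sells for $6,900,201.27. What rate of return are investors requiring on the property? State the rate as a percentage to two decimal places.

D₁ = $166,000.00 × 1.041 = $172,806.0000
P = D₁/(r − g) ⇒ r = D₁/P + g = $172,806.0000/$6,900,201.27 + 0.041 = 0.025044 + 0.041 = 0.066044

6.60%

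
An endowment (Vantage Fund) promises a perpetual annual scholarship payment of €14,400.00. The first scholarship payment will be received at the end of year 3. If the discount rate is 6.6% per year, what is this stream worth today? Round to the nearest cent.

€192001.29

Value at end of year 2: C / r = €14,400.00 / 0.066 = €218,181.8182
Discount to today: PV = €218,181.8182 / (1 + 0.066)^2 = €218,181.8182 / 1.136356 = €192,001.29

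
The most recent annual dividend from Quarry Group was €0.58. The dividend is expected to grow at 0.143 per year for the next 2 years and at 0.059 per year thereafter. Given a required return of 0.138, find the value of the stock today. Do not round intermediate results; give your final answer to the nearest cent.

D_1 = 0.66294
D_2 = 0.75774
Terminal value at year 2: TV = D_2×(1+g_2)/(r−g_2) = 0.80245/0.079 = 10.15756
P_0 = D_1/(1+r)^1 + D_2/(1+r)^2 + TV/(1+r)^2
    = 0.58255 + 0.58511 + 7.84341 = 9.01106

€9.01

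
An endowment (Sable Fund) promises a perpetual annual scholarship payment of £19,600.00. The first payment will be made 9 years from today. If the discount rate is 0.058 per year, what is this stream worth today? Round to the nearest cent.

Value at end of year 8: C / r = £19,600.00 / 0.058 = £337,931.0345
Discount to today: PV = £337,931.0345 / (1 + 0.058)^8 = £337,931.0345 / 1.569948 = £215,249.79

£215249.79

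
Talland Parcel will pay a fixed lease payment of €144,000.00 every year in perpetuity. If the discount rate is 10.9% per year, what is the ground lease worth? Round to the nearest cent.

Level perpetuity: PV = C / r = €144,000.00 / 0.109 = €1,321,100.92

€1321100.92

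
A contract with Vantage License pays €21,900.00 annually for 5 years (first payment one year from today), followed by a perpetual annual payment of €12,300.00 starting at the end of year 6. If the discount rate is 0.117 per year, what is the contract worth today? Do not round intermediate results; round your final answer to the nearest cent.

€139992.80

PV of 5-year annuity: €21,900.00 × [1 − (1+0.117)^−5] / 0.117 = 79534.85267
Perpetuity value at year 5: €12,300.00 / 0.117 = 105128.20513
PV of perpetuity: 105128.20513 / (1+0.117)^5 = 60457.94541
Total PV = 79534.85267 + 60457.94541 = 139992.79808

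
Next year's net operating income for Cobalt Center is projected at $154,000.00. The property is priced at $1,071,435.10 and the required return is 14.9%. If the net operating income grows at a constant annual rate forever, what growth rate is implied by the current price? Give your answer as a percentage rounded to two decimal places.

P = D₁/(r−g) ⇒ g = r − D₁/P = 0.149 − $154,000.00/$1,071,435.10 = 0.005268

0.53%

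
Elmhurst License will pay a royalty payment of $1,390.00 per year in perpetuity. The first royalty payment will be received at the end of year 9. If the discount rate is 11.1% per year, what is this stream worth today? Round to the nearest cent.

Value at end of year 8: C / r = $1,390.00 / 0.111 = $12,522.5225
Discount to today: PV = $12,522.5225 / (1 + 0.111)^8 = $12,522.5225 / 2.321200 = $5,394.85

$5394.85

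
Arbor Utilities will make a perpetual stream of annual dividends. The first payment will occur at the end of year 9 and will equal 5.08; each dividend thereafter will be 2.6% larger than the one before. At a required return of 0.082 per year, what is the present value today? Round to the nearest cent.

48.29

Value at end of year 8: C₁ / (r − g) = 5.08 / (0.082 − 0.026) = 90.7143
Discount to today: PV = 90.7143 / (1 + 0.082)^8 = 90.7143 / 1.878530 = 48.29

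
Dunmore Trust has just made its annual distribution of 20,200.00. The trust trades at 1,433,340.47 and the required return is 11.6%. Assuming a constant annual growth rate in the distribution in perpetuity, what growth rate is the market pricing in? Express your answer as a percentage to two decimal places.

10.05%

P = D₀(1+g)/(r−g) ⇒ P(r−g) = D₀(1+g) ⇒ g(P+D₀) = P·r − D₀
g = (P·r − D₀)/(P + D₀) = (1,433,340.47×0.116 − 20,200.00) / (1,433,340.47 + 20,200.00) = 0.100491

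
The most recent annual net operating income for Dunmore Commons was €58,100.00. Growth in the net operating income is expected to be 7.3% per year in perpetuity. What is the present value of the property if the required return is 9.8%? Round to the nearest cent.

D₁ = D₀ × (1 + g) = €58,100.00 × 1.073 = €62,341.3000
Growing perpetuity: P = D₁ / (r − g) = €62,341.3000 / (0.098 − 0.073) = €2,493,652.00

€2493652.00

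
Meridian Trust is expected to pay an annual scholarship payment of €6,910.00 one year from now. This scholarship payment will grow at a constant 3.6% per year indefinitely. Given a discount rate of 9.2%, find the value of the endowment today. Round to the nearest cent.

Growing perpetuity: P = D₁ / (r − g) = €6,910.0000 / (0.092 − 0.036) = €123,392.86

€123392.86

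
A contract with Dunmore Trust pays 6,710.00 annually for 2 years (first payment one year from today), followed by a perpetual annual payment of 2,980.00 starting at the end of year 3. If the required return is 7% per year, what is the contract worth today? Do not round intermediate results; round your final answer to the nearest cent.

PV of 2-year annuity: 6,710.00 × [1 − (1+0.07)^−2] / 0.07 = 12131.80190
Perpetuity value at year 2: 2,980.00 / 0.07 = 42571.42857
PV of perpetuity: 42571.42857 / (1+0.07)^2 = 37183.53443
Total PV = 12131.80190 + 37183.53443 = 49315.33634

49315.34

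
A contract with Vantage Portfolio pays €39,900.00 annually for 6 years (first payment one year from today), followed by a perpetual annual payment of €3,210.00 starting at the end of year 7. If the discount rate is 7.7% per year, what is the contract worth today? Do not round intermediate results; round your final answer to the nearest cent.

PV of 6-year annuity: €39,900.00 × [1 − (1+0.077)^−6] / 0.077 = 186143.69474
Perpetuity value at year 6: €3,210.00 / 0.077 = 41688.31169
PV of perpetuity: 41688.31169 / (1+0.077)^6 = 26712.84151
Total PV = 186143.69474 + 26712.84151 = 212856.53625

€212856.54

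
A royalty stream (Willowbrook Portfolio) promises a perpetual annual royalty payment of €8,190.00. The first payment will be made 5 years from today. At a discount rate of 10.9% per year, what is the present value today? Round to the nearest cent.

Value at end of year 4: C / r = €8,190.00 / 0.109 = €75,137.6147
Discount to today: PV = €75,137.6147 / (1 + 0.109)^4 = €75,137.6147 / 1.512607 = €49,674.24

€49674.24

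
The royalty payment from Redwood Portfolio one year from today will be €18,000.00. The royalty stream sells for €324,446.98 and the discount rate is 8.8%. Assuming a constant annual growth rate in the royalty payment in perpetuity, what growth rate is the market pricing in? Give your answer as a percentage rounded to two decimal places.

P = D₁/(r−g) ⇒ g = r − D₁/P = 0.088 − €18,000.00/€324,446.98 = 0.032521

3.25%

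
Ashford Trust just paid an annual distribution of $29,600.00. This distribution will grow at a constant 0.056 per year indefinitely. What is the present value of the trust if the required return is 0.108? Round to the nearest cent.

D₁ = D₀ × (1 + g) = $29,600.00 × 1.056 = $31,257.6000
Growing perpetuity: P = D₁ / (r − g) = $31,257.6000 / (0.108 − 0.056) = $601,107.69

$601107.69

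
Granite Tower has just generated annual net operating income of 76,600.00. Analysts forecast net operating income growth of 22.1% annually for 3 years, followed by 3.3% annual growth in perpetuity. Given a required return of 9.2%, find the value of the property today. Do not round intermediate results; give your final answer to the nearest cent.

2163300.77

D_1 = 93528.60000
D_2 = 114198.42060
D_3 = 139436.27155
Terminal value at year 3: TV = D_3×(1+g_2)/(r−g_2) = 144037.66851/0.059 = 2441316.41549
P_0 = D_1/(1+r)^1 + D_2/(1+r)^2 + D_3/(1+r)^3 + TV/(1+r)^3
    = 85648.90110 + 95766.76579 + 107079.87274 + 1874805.22944 = 2163300.76907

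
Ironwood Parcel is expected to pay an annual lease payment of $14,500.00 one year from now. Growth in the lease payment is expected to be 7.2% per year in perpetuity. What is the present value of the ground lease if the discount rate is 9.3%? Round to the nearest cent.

$690476.19

Growing perpetuity: P = D₁ / (r − g) = $14,500.0000 / (0.093 − 0.072) = $690,476.19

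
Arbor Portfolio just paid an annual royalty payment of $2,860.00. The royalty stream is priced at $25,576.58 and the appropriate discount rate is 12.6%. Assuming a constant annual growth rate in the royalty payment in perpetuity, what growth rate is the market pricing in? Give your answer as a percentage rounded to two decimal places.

1.28%

P = D₀(1+g)/(r−g) ⇒ P(r−g) = D₀(1+g) ⇒ g(P+D₀) = P·r − D₀
g = (P·r − D₀)/(P + D₀) = ($25,576.58×0.126 − $2,860.00) / ($25,576.58 + $2,860.00) = 0.012753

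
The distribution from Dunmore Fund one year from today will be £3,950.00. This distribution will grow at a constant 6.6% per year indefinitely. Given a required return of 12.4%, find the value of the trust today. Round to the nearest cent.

£68103.45

Growing perpetuity: P = D₁ / (r − g) = £3,950.0000 / (0.124 − 0.066) = £68,103.45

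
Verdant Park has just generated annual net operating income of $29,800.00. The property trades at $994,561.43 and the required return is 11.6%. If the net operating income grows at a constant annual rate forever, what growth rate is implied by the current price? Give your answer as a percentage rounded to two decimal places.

P = D₀(1+g)/(r−g) ⇒ P(r−g) = D₀(1+g) ⇒ g(P+D₀) = P·r − D₀
g = (P·r − D₀)/(P + D₀) = ($994,561.43×0.116 − $29,800.00) / ($994,561.43 + $29,800.00) = 0.083534

8.35%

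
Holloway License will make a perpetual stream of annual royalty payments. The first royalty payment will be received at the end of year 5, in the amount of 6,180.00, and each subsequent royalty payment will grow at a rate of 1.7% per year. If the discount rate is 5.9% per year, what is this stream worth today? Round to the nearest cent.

Value at end of year 4: C₁ / (r − g) = 6,180.00 / (0.059 − 0.017) = 147,142.8571
Discount to today: PV = 147,142.8571 / (1 + 0.059)^4 = 147,142.8571 / 1.257720 = 116,991.78

116991.78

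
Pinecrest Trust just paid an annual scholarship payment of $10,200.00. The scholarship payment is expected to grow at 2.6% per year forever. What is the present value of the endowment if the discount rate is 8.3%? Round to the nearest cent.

D₁ = D₀ × (1 + g) = $10,200.00 × 1.026 = $10,465.2000
Growing perpetuity: P = D₁ / (r − g) = $10,465.2000 / (0.083 − 0.026) = $183,600.00

$183600.00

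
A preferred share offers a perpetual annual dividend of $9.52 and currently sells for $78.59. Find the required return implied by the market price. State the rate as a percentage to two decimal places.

12.11%

P = C/r ⇒ r = C/P = $9.52/$78.59 = 0.121135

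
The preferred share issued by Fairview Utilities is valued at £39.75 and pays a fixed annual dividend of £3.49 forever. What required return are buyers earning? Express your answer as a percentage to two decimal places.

8.78%

P = C/r ⇒ r = C/P = £3.49/£39.75 = 0.087799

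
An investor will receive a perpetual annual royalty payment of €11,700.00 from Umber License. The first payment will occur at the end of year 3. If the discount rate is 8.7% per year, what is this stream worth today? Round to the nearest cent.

€113817.10

Value at end of year 2: C / r = €11,700.00 / 0.087 = €134,482.7586
Discount to today: PV = €134,482.7586 / (1 + 0.087)^2 = €134,482.7586 / 1.181569 = €113,817.10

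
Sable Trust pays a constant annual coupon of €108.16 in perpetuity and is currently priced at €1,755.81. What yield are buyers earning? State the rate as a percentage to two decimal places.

6.16%

P = C/r ⇒ r = C/P = €108.16/€1,755.81 = 0.061601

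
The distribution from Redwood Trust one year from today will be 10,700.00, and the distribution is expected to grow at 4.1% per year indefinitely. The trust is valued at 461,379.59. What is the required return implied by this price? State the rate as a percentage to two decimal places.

P = D₁/(r − g) ⇒ r = D₁/P + g = 10,700.0000/461,379.59 + 0.041 = 0.023191 + 0.041 = 0.064191

6.42%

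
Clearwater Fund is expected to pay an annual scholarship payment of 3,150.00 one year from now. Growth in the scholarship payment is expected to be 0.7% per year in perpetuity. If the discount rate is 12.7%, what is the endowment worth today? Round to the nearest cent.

Growing perpetuity: P = D₁ / (r − g) = 3,150.0000 / (0.127 − 0.007) = 26,250.00

26250.00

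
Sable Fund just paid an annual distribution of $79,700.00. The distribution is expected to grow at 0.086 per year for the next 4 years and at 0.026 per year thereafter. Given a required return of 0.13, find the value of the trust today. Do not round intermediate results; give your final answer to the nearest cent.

$959727.97

D_1 = 86554.20000
D_2 = 93997.86120
D_3 = 102081.67726
D_4 = 110860.70151
Terminal value at year 4: TV = D_4×(1+g_2)/(r−g_2) = 113743.07975/0.104 = 1093683.45911
P_0 = D_1/(1+r)^1 + D_2/(1+r)^2 + D_3/(1+r)^3 + D_4/(1+r)^4 + TV/(1+r)^4
    = 76596.63717 + 73614.11324 + 70747.72299 + 67992.94440 + 670776.54762 = 959727.96543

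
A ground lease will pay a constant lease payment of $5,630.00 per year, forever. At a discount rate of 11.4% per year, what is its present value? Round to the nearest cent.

Level perpetuity: PV = C / r = $5,630.00 / 0.114 = $49,385.96

$49385.96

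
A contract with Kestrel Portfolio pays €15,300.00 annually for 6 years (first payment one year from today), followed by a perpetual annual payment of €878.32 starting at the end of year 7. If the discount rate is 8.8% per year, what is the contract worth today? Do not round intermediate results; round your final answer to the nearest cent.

PV of 6-year annuity: €15,300.00 × [1 − (1+0.088)^−6] / 0.088 = 69045.75277
Perpetuity value at year 6: €878.32 / 0.088 = 9980.90909
PV of perpetuity: 9980.90909 / (1+0.088)^6 = 6017.23160
Total PV = 69045.75277 + 6017.23160 = 75062.98437

€75062.98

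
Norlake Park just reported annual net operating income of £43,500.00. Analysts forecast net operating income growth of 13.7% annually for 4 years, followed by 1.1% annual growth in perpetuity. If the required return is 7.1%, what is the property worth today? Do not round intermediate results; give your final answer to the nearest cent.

D_1 = 49459.50000
D_2 = 56235.45150
D_3 = 63939.70836
D_4 = 72699.44840
Terminal value at year 4: TV = D_4×(1+g_2)/(r−g_2) = 73499.14233/0.06 = 1224985.70554
P_0 = D_1/(1+r)^1 + D_2/(1+r)^2 + D_3/(1+r)^3 + D_4/(1+r)^4 + TV/(1+r)^4
    = 46180.67227 + 49026.54003 + 52047.78339 + 55255.20982 + 931050.28544 = 1133560.49094

£1133560.49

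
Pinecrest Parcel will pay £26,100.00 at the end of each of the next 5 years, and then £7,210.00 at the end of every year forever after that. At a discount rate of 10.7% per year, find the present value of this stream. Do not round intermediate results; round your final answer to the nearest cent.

PV of 5-year annuity: £26,100.00 × [1 − (1+0.107)^−5] / 0.107 = 97195.33239
Perpetuity value at year 5: £7,210.00 / 0.107 = 67383.17757
PV of perpetuity: 67383.17757 / (1+0.107)^5 = 40533.43249
Total PV = 97195.33239 + 40533.43249 = 137728.76489

£137728.76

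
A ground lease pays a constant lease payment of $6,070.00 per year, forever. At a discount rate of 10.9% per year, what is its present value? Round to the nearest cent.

$55688.07

Level perpetuity: PV = C / r = $6,070.00 / 0.109 = $55,688.07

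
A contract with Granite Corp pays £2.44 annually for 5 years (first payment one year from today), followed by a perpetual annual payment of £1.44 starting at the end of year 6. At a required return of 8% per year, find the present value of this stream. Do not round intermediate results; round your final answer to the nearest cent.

£21.99

PV of 5-year annuity: £2.44 × [1 − (1+0.08)^−5] / 0.08 = 9.74221
Perpetuity value at year 5: £1.44 / 0.08 = 18.00000
PV of perpetuity: 18.00000 / (1+0.08)^5 = 12.25050
Total PV = 9.74221 + 12.25050 = 21.99271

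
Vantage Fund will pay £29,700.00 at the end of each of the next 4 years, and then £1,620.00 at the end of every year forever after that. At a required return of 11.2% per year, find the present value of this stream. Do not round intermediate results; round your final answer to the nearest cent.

PV of 4-year annuity: £29,700.00 × [1 − (1+0.112)^−4] / 0.112 = 91750.54671
Perpetuity value at year 4: £1,620.00 / 0.112 = 14464.28571
PV of perpetuity: 14464.28571 / (1+0.112)^4 = 9459.71044
Total PV = 91750.54671 + 9459.71044 = 101210.25715

£101210.26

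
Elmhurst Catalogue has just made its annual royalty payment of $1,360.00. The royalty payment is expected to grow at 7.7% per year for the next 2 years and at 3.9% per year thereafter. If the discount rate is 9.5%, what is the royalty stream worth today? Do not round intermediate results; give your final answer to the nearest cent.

D_1 = 1464.72000
D_2 = 1577.50344
Terminal value at year 2: TV = D_2×(1+g_2)/(r−g_2) = 1639.02607/0.056 = 29268.32275
P_0 = D_1/(1+r)^1 + D_2/(1+r)^2 + TV/(1+r)^2
    = 1337.64384 + 1315.65517 + 24410.10217 = 27063.40117

$27063.40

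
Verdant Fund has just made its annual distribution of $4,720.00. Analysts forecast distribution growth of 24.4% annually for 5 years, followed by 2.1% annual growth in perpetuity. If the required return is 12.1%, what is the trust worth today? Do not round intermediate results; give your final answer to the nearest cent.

D_1 = 5871.68000
D_2 = 7304.36992
D_3 = 9086.63618
D_4 = 11303.77541
D_5 = 14061.89661
Terminal value at year 5: TV = D_5×(1+g_2)/(r−g_2) = 14357.19644/0.1 = 143571.96437
P_0 = D_1/(1+r)^1 + D_2/(1+r)^2 + D_3/(1+r)^3 + D_4/(1+r)^4 + D_5/(1+r)^5 + TV/(1+r)^5
    = 5237.89474 + 5812.61468 + 6450.39488 + 7158.15453 + 7943.57202 + 81103.87033 = 113706.50117

$113706.50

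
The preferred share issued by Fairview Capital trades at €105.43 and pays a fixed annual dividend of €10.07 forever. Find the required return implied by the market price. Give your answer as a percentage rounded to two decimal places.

9.55%

P = C/r ⇒ r = C/P = €10.07/€105.43 = 0.095514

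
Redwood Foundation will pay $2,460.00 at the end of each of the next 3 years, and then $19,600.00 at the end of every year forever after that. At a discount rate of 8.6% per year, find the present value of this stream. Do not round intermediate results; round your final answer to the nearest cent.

PV of 3-year annuity: $2,460.00 × [1 − (1+0.086)^−3] / 0.086 = 6271.64529
Perpetuity value at year 3: $19,600.00 / 0.086 = 227906.97674
PV of perpetuity: 227906.97674 / (1+0.086)^3 = 177937.77036
Total PV = 6271.64529 + 177937.77036 = 184209.41565

$184209.42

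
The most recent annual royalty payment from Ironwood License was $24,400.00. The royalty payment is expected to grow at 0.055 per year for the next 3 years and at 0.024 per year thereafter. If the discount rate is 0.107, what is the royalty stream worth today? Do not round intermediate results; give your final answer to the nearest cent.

D_1 = 25742.00000
D_2 = 27157.81000
D_3 = 28651.48955
Terminal value at year 3: TV = D_3×(1+g_2)/(r−g_2) = 29339.12530/0.083 = 353483.43734
P_0 = D_1/(1+r)^1 + D_2/(1+r)^2 + D_3/(1+r)^3 + TV/(1+r)^3
    = 23253.83921 + 22161.51794 + 21120.50716 + 260571.07631 = 327106.94062

$327106.94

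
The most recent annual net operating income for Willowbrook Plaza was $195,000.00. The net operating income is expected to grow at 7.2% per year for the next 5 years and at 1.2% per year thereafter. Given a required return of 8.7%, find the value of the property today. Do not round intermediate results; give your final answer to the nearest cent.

D_1 = 209040.00000
D_2 = 224090.88000
D_3 = 240225.42336
D_4 = 257521.65384
D_5 = 276063.21292
Terminal value at year 5: TV = D_5×(1+g_2)/(r−g_2) = 279375.97147/0.075 = 3725012.95298
P_0 = D_1/(1+r)^1 + D_2/(1+r)^2 + D_3/(1+r)^3 + D_4/(1+r)^4 + D_5/(1+r)^5 + TV/(1+r)^5
    = 192309.10764 + 189655.34810 + 187038.20898 + 184457.18494 + 181911.77760 + 2454596.25246 = 3389967.87973

$3389967.88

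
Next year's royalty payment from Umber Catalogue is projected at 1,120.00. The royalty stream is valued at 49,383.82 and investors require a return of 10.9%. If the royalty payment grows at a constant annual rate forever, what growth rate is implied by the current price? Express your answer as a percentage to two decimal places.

P = D₁/(r−g) ⇒ g = r − D₁/P = 0.109 − 1,120.00/49,383.82 = 0.086321

8.63%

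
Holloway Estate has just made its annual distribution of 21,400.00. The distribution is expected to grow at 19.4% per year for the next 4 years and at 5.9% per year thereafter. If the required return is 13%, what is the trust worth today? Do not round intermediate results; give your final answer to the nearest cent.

D_1 = 25551.60000
D_2 = 30508.61040
D_3 = 36427.28082
D_4 = 43494.17330
Terminal value at year 4: TV = D_4×(1+g_2)/(r−g_2) = 46060.32952/0.071 = 648737.03550
P_0 = D_1/(1+r)^1 + D_2/(1+r)^2 + D_3/(1+r)^3 + D_4/(1+r)^4 + TV/(1+r)^4
    = 22612.03540 + 23892.71705 + 25245.93288 + 26675.79103 + 397882.57321 = 496309.04957

496309.05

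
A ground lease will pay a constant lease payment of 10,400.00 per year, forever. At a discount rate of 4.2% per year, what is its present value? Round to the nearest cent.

247619.05

Level perpetuity: PV = C / r = 10,400.00 / 0.042 = 247,619.05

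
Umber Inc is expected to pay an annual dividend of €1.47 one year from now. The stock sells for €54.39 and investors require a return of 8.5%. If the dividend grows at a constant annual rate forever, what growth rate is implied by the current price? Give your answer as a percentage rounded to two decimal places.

P = D₁/(r−g) ⇒ g = r − D₁/P = 0.085 − €1.47/€54.39 = 0.057973

5.80%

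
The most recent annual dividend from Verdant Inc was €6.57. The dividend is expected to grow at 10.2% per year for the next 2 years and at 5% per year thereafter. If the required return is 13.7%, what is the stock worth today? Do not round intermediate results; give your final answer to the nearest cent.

D_1 = 7.24014
D_2 = 7.97863
Terminal value at year 2: TV = D_2×(1+g_2)/(r−g_2) = 8.37757/0.087 = 96.29386
P_0 = D_1/(1+r)^1 + D_2/(1+r)^2 + TV/(1+r)^2
    = 6.36776 + 6.17174 + 74.48652 = 87.02602

€87.03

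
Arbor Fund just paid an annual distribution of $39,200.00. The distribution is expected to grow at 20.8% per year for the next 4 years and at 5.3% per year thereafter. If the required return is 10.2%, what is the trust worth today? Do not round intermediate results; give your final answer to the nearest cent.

$1414663.91

D_1 = 47353.60000
D_2 = 57203.14880
D_3 = 69101.40375
D_4 = 83474.49573
Terminal value at year 4: TV = D_4×(1+g_2)/(r−g_2) = 87898.64400/0.049 = 1793849.87764
P_0 = D_1/(1+r)^1 + D_2/(1+r)^2 + D_3/(1+r)^3 + D_4/(1+r)^4 + TV/(1+r)^4
    = 42970.59891 + 47103.88701 + 51634.75091 + 56601.43294 + 1216353.24266 = 1414663.91244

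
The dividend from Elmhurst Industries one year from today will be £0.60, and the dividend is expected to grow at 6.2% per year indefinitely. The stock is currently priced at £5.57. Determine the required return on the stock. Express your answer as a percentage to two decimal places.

P = D₁/(r − g) ⇒ r = D₁/P + g = £0.6000/£5.57 + 0.062 = 0.107720 + 0.062 = 0.169720

16.97%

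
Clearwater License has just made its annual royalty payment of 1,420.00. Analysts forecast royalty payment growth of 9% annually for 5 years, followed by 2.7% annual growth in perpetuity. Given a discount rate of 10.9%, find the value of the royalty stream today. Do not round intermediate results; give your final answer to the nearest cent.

23055.78

D_1 = 1547.80000
D_2 = 1687.10200
D_3 = 1838.94118
D_4 = 2004.44589
D_5 = 2184.84602
Terminal value at year 5: TV = D_5×(1+g_2)/(r−g_2) = 2243.83686/0.082 = 27363.86413
P_0 = D_1/(1+r)^1 + D_2/(1+r)^2 + D_3/(1+r)^3 + D_4/(1+r)^4 + D_5/(1+r)^5 + TV/(1+r)^5
    = 1395.67178 + 1371.76036 + 1348.25860 + 1325.15949 + 1302.45613 + 16312.46882 = 23055.77517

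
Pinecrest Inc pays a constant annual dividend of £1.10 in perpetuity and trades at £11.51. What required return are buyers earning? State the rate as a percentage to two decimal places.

9.56%

P = C/r ⇒ r = C/P = £1.10/£11.51 = 0.095569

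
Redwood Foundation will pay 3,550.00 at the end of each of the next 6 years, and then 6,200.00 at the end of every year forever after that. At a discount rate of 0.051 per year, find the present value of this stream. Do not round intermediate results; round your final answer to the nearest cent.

108160.95

PV of 6-year annuity: 3,550.00 × [1 − (1+0.051)^−6] / 0.051 = 17961.22596
Perpetuity value at year 6: 6,200.00 / 0.051 = 121568.62745
PV of perpetuity: 121568.62745 / (1+0.051)^6 = 90199.72578
Total PV = 17961.22596 + 90199.72578 = 108160.95174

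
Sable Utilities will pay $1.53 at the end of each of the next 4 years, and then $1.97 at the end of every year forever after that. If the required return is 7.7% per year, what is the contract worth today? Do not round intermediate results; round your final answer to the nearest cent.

$24.12

PV of 4-year annuity: $1.53 × [1 − (1+0.077)^−4] / 0.077 = 5.10158
Perpetuity value at year 4: $1.97 / 0.077 = 25.58442
PV of perpetuity: 25.58442 / (1+0.077)^4 = 19.01572
Total PV = 5.10158 + 19.01572 = 24.11729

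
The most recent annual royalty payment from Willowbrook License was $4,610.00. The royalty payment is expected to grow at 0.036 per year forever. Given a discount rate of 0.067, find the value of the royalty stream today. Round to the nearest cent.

$154063.23

D₁ = D₀ × (1 + g) = $4,610.00 × 1.036 = $4,775.9600
Growing perpetuity: P = D₁ / (r − g) = $4,775.9600 / (0.067 − 0.036) = $154,063.23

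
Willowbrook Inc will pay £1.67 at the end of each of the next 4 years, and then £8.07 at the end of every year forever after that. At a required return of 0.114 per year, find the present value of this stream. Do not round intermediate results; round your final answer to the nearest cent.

PV of 4-year annuity: £1.67 × [1 − (1+0.114)^−4] / 0.114 = 5.13714
Perpetuity value at year 4: £8.07 / 0.114 = 70.78947
PV of perpetuity: 70.78947 / (1+0.114)^4 = 45.96507
Total PV = 5.13714 + 45.96507 = 51.10221

£51.10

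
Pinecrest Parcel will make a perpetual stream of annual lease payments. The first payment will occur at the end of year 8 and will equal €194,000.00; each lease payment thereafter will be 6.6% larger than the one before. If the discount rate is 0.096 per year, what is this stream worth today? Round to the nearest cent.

€3404133.60

Value at end of year 7: C₁ / (r − g) = €194,000.00 / (0.096 − 0.066) = €6,466,666.6667
Discount to today: PV = €6,466,666.6667 / (1 + 0.096)^7 = €6,466,666.6667 / 1.899651 = €3,404,133.60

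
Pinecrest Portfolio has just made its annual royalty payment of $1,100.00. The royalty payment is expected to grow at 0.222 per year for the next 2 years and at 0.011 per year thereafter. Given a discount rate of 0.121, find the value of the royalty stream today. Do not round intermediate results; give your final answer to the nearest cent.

D_1 = 1344.20000
D_2 = 1642.61240
Terminal value at year 2: TV = D_2×(1+g_2)/(r−g_2) = 1660.68114/0.11 = 15097.10124
P_0 = D_1/(1+r)^1 + D_2/(1+r)^2 + TV/(1+r)^2
    = 1199.10794 + 1307.14532 + 12013.85379 = 14520.10705

$14520.11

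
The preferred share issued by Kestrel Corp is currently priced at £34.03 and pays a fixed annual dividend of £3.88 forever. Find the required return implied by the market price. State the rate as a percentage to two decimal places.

P = C/r ⇒ r = C/P = £3.88/£34.03 = 0.114017

11.40%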